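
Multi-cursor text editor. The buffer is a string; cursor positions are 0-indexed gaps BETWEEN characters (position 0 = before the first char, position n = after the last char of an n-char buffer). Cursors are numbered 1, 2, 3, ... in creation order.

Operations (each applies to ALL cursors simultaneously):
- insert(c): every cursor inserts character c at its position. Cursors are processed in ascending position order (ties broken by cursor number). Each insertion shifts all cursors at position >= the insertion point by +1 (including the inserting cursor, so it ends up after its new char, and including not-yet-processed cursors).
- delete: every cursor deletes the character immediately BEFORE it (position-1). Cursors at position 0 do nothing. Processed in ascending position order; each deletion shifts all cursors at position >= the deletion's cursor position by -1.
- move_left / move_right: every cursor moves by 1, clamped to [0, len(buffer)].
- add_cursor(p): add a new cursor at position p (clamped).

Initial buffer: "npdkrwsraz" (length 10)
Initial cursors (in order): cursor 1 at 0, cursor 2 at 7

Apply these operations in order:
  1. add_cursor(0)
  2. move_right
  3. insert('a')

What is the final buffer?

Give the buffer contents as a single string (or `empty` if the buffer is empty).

After op 1 (add_cursor(0)): buffer="npdkrwsraz" (len 10), cursors c1@0 c3@0 c2@7, authorship ..........
After op 2 (move_right): buffer="npdkrwsraz" (len 10), cursors c1@1 c3@1 c2@8, authorship ..........
After op 3 (insert('a')): buffer="naapdkrwsraaz" (len 13), cursors c1@3 c3@3 c2@11, authorship .13.......2..

Answer: naapdkrwsraaz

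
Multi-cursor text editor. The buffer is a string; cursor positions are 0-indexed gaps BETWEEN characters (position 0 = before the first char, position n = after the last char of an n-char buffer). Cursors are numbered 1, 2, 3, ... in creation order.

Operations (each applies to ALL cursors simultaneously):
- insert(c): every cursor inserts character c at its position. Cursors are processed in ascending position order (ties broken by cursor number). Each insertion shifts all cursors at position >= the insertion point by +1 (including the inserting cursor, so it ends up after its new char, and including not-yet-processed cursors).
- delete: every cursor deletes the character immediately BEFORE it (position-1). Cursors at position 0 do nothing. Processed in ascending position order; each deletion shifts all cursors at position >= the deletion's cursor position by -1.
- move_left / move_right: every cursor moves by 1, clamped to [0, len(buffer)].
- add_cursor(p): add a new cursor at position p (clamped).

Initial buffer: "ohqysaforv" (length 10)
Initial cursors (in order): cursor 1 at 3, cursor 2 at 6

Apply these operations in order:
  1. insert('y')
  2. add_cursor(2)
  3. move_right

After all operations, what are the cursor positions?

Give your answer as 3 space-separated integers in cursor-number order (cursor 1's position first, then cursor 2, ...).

After op 1 (insert('y')): buffer="ohqyysayforv" (len 12), cursors c1@4 c2@8, authorship ...1...2....
After op 2 (add_cursor(2)): buffer="ohqyysayforv" (len 12), cursors c3@2 c1@4 c2@8, authorship ...1...2....
After op 3 (move_right): buffer="ohqyysayforv" (len 12), cursors c3@3 c1@5 c2@9, authorship ...1...2....

Answer: 5 9 3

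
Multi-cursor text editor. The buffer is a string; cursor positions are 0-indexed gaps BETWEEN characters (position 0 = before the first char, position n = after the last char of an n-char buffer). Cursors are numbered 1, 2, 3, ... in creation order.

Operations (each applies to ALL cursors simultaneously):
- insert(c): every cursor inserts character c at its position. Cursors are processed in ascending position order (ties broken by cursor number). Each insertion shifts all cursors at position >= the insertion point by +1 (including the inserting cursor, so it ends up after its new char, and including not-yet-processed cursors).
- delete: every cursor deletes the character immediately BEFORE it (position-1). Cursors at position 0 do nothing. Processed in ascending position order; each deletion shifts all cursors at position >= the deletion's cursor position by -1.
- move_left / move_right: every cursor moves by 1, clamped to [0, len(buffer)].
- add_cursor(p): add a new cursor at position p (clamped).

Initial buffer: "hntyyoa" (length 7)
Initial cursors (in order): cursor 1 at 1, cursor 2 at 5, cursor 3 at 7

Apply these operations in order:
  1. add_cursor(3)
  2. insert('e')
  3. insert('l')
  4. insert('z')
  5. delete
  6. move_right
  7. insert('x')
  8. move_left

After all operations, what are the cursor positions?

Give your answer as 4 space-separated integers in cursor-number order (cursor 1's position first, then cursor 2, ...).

After op 1 (add_cursor(3)): buffer="hntyyoa" (len 7), cursors c1@1 c4@3 c2@5 c3@7, authorship .......
After op 2 (insert('e')): buffer="henteyyeoae" (len 11), cursors c1@2 c4@5 c2@8 c3@11, authorship .1..4..2..3
After op 3 (insert('l')): buffer="helntelyyeloael" (len 15), cursors c1@3 c4@7 c2@11 c3@15, authorship .11..44..22..33
After op 4 (insert('z')): buffer="helzntelzyyelzoaelz" (len 19), cursors c1@4 c4@9 c2@14 c3@19, authorship .111..444..222..333
After op 5 (delete): buffer="helntelyyeloael" (len 15), cursors c1@3 c4@7 c2@11 c3@15, authorship .11..44..22..33
After op 6 (move_right): buffer="helntelyyeloael" (len 15), cursors c1@4 c4@8 c2@12 c3@15, authorship .11..44..22..33
After op 7 (insert('x')): buffer="helnxtelyxyeloxaelx" (len 19), cursors c1@5 c4@10 c2@15 c3@19, authorship .11.1.44.4.22.2.333
After op 8 (move_left): buffer="helnxtelyxyeloxaelx" (len 19), cursors c1@4 c4@9 c2@14 c3@18, authorship .11.1.44.4.22.2.333

Answer: 4 14 18 9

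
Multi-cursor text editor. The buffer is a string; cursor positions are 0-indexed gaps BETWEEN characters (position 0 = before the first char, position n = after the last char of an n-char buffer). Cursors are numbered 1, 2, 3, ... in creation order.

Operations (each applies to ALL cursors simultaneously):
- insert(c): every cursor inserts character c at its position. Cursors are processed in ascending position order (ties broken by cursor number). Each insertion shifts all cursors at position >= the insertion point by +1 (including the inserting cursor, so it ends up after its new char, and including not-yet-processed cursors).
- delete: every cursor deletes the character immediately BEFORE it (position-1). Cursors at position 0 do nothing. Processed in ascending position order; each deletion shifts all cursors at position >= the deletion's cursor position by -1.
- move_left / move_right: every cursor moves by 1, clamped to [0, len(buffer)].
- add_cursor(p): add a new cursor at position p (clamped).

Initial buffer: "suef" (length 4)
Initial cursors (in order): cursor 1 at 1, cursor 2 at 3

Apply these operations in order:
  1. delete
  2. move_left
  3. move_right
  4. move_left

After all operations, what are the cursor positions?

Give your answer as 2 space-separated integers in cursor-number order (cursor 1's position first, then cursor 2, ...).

After op 1 (delete): buffer="uf" (len 2), cursors c1@0 c2@1, authorship ..
After op 2 (move_left): buffer="uf" (len 2), cursors c1@0 c2@0, authorship ..
After op 3 (move_right): buffer="uf" (len 2), cursors c1@1 c2@1, authorship ..
After op 4 (move_left): buffer="uf" (len 2), cursors c1@0 c2@0, authorship ..

Answer: 0 0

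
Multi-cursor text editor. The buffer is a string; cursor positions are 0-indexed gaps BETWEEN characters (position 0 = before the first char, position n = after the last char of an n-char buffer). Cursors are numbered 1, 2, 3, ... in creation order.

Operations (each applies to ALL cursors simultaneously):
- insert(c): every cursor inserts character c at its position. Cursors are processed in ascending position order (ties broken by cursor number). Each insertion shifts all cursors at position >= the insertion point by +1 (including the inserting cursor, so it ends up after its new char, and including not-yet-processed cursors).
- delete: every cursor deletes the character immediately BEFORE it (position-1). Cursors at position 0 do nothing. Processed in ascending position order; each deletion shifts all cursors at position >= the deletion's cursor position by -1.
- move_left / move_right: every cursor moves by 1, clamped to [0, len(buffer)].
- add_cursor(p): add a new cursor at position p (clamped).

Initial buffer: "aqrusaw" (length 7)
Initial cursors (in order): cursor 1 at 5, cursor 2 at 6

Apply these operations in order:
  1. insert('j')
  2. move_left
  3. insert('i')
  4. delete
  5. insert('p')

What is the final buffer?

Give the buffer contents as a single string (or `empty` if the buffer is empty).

Answer: aqruspjapjw

Derivation:
After op 1 (insert('j')): buffer="aqrusjajw" (len 9), cursors c1@6 c2@8, authorship .....1.2.
After op 2 (move_left): buffer="aqrusjajw" (len 9), cursors c1@5 c2@7, authorship .....1.2.
After op 3 (insert('i')): buffer="aqrusijaijw" (len 11), cursors c1@6 c2@9, authorship .....11.22.
After op 4 (delete): buffer="aqrusjajw" (len 9), cursors c1@5 c2@7, authorship .....1.2.
After op 5 (insert('p')): buffer="aqruspjapjw" (len 11), cursors c1@6 c2@9, authorship .....11.22.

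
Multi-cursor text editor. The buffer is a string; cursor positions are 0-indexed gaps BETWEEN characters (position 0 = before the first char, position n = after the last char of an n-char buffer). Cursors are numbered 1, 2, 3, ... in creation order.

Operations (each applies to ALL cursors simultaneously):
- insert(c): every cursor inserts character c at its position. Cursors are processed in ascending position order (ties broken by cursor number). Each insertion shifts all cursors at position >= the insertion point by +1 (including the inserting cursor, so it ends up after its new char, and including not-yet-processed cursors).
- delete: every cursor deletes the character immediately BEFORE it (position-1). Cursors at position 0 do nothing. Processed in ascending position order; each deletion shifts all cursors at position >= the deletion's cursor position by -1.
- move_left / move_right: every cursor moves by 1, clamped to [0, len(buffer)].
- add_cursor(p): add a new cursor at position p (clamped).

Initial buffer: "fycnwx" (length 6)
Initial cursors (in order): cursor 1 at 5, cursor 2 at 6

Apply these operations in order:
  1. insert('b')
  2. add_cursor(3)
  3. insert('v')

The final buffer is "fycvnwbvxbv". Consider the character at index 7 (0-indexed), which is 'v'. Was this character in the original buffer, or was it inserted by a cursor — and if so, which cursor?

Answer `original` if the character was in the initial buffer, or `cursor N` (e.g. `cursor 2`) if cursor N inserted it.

Answer: cursor 1

Derivation:
After op 1 (insert('b')): buffer="fycnwbxb" (len 8), cursors c1@6 c2@8, authorship .....1.2
After op 2 (add_cursor(3)): buffer="fycnwbxb" (len 8), cursors c3@3 c1@6 c2@8, authorship .....1.2
After op 3 (insert('v')): buffer="fycvnwbvxbv" (len 11), cursors c3@4 c1@8 c2@11, authorship ...3..11.22
Authorship (.=original, N=cursor N): . . . 3 . . 1 1 . 2 2
Index 7: author = 1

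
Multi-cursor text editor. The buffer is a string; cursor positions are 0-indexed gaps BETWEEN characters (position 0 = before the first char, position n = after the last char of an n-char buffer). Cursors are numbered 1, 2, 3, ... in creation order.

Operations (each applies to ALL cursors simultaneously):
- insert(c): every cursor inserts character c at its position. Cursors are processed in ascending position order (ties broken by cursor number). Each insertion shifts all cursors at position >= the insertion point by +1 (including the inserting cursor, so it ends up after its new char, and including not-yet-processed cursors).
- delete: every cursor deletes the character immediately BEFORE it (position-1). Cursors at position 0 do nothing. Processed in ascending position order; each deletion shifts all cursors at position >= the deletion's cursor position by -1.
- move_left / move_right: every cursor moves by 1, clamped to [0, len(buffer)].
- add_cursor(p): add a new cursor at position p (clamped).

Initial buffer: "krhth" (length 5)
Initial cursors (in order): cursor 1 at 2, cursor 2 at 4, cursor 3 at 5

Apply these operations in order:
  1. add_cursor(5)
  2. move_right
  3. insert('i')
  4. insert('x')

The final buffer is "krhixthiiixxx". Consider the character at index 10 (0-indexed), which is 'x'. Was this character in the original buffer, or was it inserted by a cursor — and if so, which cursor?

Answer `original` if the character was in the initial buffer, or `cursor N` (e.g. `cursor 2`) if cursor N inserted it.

After op 1 (add_cursor(5)): buffer="krhth" (len 5), cursors c1@2 c2@4 c3@5 c4@5, authorship .....
After op 2 (move_right): buffer="krhth" (len 5), cursors c1@3 c2@5 c3@5 c4@5, authorship .....
After op 3 (insert('i')): buffer="krhithiii" (len 9), cursors c1@4 c2@9 c3@9 c4@9, authorship ...1..234
After op 4 (insert('x')): buffer="krhixthiiixxx" (len 13), cursors c1@5 c2@13 c3@13 c4@13, authorship ...11..234234
Authorship (.=original, N=cursor N): . . . 1 1 . . 2 3 4 2 3 4
Index 10: author = 2

Answer: cursor 2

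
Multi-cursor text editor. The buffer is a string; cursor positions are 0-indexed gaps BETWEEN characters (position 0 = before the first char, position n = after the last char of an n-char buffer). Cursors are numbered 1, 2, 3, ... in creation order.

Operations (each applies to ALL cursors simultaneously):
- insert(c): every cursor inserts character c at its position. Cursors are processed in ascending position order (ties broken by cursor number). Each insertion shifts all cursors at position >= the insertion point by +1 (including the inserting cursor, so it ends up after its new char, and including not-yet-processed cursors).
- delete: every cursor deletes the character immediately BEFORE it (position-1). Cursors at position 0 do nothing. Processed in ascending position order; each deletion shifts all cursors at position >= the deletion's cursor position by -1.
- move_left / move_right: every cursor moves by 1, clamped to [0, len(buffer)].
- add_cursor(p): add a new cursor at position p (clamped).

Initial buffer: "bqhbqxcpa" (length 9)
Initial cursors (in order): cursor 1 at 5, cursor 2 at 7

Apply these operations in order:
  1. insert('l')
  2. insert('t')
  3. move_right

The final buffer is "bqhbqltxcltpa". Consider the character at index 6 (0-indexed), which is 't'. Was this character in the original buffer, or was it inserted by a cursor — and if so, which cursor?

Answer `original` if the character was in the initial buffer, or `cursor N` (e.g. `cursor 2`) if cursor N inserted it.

Answer: cursor 1

Derivation:
After op 1 (insert('l')): buffer="bqhbqlxclpa" (len 11), cursors c1@6 c2@9, authorship .....1..2..
After op 2 (insert('t')): buffer="bqhbqltxcltpa" (len 13), cursors c1@7 c2@11, authorship .....11..22..
After op 3 (move_right): buffer="bqhbqltxcltpa" (len 13), cursors c1@8 c2@12, authorship .....11..22..
Authorship (.=original, N=cursor N): . . . . . 1 1 . . 2 2 . .
Index 6: author = 1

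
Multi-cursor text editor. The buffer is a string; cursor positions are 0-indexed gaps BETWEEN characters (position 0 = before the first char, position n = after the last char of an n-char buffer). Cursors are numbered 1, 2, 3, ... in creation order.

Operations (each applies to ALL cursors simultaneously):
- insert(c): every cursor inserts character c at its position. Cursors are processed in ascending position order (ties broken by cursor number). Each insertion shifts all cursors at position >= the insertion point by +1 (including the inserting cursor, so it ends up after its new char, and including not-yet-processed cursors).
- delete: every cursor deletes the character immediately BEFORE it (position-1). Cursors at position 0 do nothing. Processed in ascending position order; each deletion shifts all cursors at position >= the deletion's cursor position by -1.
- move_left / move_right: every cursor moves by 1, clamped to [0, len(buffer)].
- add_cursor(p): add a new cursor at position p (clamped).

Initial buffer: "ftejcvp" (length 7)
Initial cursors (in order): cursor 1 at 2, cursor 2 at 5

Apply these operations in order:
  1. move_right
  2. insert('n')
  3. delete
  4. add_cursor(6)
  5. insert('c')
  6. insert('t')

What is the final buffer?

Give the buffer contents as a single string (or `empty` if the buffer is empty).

After op 1 (move_right): buffer="ftejcvp" (len 7), cursors c1@3 c2@6, authorship .......
After op 2 (insert('n')): buffer="ftenjcvnp" (len 9), cursors c1@4 c2@8, authorship ...1...2.
After op 3 (delete): buffer="ftejcvp" (len 7), cursors c1@3 c2@6, authorship .......
After op 4 (add_cursor(6)): buffer="ftejcvp" (len 7), cursors c1@3 c2@6 c3@6, authorship .......
After op 5 (insert('c')): buffer="ftecjcvccp" (len 10), cursors c1@4 c2@9 c3@9, authorship ...1...23.
After op 6 (insert('t')): buffer="ftectjcvccttp" (len 13), cursors c1@5 c2@12 c3@12, authorship ...11...2323.

Answer: ftectjcvccttp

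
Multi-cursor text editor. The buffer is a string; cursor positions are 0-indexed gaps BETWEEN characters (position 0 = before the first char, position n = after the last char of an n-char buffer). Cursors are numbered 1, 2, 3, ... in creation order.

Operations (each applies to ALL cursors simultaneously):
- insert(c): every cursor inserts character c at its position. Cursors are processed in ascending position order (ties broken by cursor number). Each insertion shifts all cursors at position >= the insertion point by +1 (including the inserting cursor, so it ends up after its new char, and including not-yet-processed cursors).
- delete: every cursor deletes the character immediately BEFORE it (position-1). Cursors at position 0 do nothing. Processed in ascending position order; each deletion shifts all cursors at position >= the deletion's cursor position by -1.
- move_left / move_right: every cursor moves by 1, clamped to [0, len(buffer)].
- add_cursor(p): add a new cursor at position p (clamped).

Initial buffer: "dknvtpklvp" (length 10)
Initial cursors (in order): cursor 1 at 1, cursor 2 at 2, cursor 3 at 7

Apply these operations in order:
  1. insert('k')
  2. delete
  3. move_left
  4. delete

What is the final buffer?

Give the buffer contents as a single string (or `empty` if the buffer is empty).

After op 1 (insert('k')): buffer="dkkknvtpkklvp" (len 13), cursors c1@2 c2@4 c3@10, authorship .1.2.....3...
After op 2 (delete): buffer="dknvtpklvp" (len 10), cursors c1@1 c2@2 c3@7, authorship ..........
After op 3 (move_left): buffer="dknvtpklvp" (len 10), cursors c1@0 c2@1 c3@6, authorship ..........
After op 4 (delete): buffer="knvtklvp" (len 8), cursors c1@0 c2@0 c3@4, authorship ........

Answer: knvtklvp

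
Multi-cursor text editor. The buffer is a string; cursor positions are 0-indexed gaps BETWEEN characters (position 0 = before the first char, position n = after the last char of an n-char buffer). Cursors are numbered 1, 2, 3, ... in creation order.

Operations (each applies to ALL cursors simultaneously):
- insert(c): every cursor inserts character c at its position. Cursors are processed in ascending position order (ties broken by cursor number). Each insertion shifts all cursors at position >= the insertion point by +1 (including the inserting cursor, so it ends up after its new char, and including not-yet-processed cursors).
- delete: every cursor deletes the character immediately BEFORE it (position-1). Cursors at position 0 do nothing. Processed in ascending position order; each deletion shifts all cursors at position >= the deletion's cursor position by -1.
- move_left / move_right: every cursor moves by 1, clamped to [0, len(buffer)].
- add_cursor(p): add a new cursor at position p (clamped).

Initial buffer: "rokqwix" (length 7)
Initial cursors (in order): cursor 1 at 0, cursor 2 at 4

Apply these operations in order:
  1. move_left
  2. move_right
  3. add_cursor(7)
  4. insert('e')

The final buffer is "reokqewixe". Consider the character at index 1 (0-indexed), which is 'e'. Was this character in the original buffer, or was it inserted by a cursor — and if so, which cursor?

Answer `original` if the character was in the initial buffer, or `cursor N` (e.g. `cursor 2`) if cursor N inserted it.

Answer: cursor 1

Derivation:
After op 1 (move_left): buffer="rokqwix" (len 7), cursors c1@0 c2@3, authorship .......
After op 2 (move_right): buffer="rokqwix" (len 7), cursors c1@1 c2@4, authorship .......
After op 3 (add_cursor(7)): buffer="rokqwix" (len 7), cursors c1@1 c2@4 c3@7, authorship .......
After op 4 (insert('e')): buffer="reokqewixe" (len 10), cursors c1@2 c2@6 c3@10, authorship .1...2...3
Authorship (.=original, N=cursor N): . 1 . . . 2 . . . 3
Index 1: author = 1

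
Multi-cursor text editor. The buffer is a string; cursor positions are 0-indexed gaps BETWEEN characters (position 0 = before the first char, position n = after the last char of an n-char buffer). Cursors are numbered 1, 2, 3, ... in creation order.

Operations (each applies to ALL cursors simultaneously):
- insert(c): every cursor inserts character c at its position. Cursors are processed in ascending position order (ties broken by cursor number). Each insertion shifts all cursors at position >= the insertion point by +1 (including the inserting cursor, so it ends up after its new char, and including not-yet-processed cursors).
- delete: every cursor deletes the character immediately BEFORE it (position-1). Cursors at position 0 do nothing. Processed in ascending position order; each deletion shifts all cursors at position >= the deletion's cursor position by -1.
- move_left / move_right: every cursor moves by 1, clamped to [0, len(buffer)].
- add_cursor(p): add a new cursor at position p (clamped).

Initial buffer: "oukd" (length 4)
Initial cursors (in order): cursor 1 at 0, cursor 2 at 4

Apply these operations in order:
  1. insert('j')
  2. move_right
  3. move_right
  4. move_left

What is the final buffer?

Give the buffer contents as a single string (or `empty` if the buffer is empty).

Answer: joukdj

Derivation:
After op 1 (insert('j')): buffer="joukdj" (len 6), cursors c1@1 c2@6, authorship 1....2
After op 2 (move_right): buffer="joukdj" (len 6), cursors c1@2 c2@6, authorship 1....2
After op 3 (move_right): buffer="joukdj" (len 6), cursors c1@3 c2@6, authorship 1....2
After op 4 (move_left): buffer="joukdj" (len 6), cursors c1@2 c2@5, authorship 1....2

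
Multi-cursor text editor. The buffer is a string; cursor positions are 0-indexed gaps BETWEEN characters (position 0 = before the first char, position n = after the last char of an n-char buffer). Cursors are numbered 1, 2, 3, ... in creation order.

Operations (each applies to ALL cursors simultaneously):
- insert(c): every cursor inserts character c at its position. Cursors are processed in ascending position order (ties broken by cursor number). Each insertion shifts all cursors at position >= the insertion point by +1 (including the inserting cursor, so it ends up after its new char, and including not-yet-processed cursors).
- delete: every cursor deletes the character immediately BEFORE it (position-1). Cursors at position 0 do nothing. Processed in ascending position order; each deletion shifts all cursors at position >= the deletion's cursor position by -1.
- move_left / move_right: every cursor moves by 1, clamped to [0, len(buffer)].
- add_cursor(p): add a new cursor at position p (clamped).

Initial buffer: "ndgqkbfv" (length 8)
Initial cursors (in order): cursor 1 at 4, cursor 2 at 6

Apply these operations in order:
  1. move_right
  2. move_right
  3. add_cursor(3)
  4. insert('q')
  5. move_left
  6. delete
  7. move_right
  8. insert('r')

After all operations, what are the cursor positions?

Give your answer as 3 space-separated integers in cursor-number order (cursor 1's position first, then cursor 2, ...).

After op 1 (move_right): buffer="ndgqkbfv" (len 8), cursors c1@5 c2@7, authorship ........
After op 2 (move_right): buffer="ndgqkbfv" (len 8), cursors c1@6 c2@8, authorship ........
After op 3 (add_cursor(3)): buffer="ndgqkbfv" (len 8), cursors c3@3 c1@6 c2@8, authorship ........
After op 4 (insert('q')): buffer="ndgqqkbqfvq" (len 11), cursors c3@4 c1@8 c2@11, authorship ...3...1..2
After op 5 (move_left): buffer="ndgqqkbqfvq" (len 11), cursors c3@3 c1@7 c2@10, authorship ...3...1..2
After op 6 (delete): buffer="ndqqkqfq" (len 8), cursors c3@2 c1@5 c2@7, authorship ..3..1.2
After op 7 (move_right): buffer="ndqqkqfq" (len 8), cursors c3@3 c1@6 c2@8, authorship ..3..1.2
After op 8 (insert('r')): buffer="ndqrqkqrfqr" (len 11), cursors c3@4 c1@8 c2@11, authorship ..33..11.22

Answer: 8 11 4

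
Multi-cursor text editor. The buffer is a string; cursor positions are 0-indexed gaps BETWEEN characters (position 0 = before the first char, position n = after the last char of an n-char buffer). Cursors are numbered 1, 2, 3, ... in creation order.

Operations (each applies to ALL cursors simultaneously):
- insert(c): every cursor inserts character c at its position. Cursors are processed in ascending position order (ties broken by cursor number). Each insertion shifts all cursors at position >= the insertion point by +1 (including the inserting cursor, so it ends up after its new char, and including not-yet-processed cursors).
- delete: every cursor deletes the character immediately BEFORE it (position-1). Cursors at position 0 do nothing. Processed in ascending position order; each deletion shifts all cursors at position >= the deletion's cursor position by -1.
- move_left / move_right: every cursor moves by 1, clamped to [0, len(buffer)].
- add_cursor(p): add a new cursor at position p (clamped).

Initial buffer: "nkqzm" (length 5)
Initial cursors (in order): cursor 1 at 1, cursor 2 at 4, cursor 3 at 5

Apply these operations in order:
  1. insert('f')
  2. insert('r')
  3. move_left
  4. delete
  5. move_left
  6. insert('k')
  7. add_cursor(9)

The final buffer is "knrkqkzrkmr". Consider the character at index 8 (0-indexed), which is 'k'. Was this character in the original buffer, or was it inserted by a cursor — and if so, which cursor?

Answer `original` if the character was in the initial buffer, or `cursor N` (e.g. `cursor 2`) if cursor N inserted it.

Answer: cursor 3

Derivation:
After op 1 (insert('f')): buffer="nfkqzfmf" (len 8), cursors c1@2 c2@6 c3@8, authorship .1...2.3
After op 2 (insert('r')): buffer="nfrkqzfrmfr" (len 11), cursors c1@3 c2@8 c3@11, authorship .11...22.33
After op 3 (move_left): buffer="nfrkqzfrmfr" (len 11), cursors c1@2 c2@7 c3@10, authorship .11...22.33
After op 4 (delete): buffer="nrkqzrmr" (len 8), cursors c1@1 c2@5 c3@7, authorship .1...2.3
After op 5 (move_left): buffer="nrkqzrmr" (len 8), cursors c1@0 c2@4 c3@6, authorship .1...2.3
After op 6 (insert('k')): buffer="knrkqkzrkmr" (len 11), cursors c1@1 c2@6 c3@9, authorship 1.1..2.23.3
After op 7 (add_cursor(9)): buffer="knrkqkzrkmr" (len 11), cursors c1@1 c2@6 c3@9 c4@9, authorship 1.1..2.23.3
Authorship (.=original, N=cursor N): 1 . 1 . . 2 . 2 3 . 3
Index 8: author = 3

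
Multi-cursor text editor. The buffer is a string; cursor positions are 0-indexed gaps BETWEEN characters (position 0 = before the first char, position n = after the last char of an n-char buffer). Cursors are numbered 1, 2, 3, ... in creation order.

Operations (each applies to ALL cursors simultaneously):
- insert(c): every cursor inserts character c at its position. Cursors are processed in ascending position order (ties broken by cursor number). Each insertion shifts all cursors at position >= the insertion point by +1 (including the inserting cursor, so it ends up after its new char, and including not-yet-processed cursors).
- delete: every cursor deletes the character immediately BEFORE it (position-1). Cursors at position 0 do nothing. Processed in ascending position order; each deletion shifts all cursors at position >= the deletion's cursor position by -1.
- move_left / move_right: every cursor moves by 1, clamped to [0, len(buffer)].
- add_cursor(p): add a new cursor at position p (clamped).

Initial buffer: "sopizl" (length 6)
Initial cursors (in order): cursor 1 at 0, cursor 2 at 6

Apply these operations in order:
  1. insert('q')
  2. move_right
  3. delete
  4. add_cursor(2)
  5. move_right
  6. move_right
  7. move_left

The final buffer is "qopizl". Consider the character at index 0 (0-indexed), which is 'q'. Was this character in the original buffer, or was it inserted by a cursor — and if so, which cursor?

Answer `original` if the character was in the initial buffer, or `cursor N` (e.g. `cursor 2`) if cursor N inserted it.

After op 1 (insert('q')): buffer="qsopizlq" (len 8), cursors c1@1 c2@8, authorship 1......2
After op 2 (move_right): buffer="qsopizlq" (len 8), cursors c1@2 c2@8, authorship 1......2
After op 3 (delete): buffer="qopizl" (len 6), cursors c1@1 c2@6, authorship 1.....
After op 4 (add_cursor(2)): buffer="qopizl" (len 6), cursors c1@1 c3@2 c2@6, authorship 1.....
After op 5 (move_right): buffer="qopizl" (len 6), cursors c1@2 c3@3 c2@6, authorship 1.....
After op 6 (move_right): buffer="qopizl" (len 6), cursors c1@3 c3@4 c2@6, authorship 1.....
After op 7 (move_left): buffer="qopizl" (len 6), cursors c1@2 c3@3 c2@5, authorship 1.....
Authorship (.=original, N=cursor N): 1 . . . . .
Index 0: author = 1

Answer: cursor 1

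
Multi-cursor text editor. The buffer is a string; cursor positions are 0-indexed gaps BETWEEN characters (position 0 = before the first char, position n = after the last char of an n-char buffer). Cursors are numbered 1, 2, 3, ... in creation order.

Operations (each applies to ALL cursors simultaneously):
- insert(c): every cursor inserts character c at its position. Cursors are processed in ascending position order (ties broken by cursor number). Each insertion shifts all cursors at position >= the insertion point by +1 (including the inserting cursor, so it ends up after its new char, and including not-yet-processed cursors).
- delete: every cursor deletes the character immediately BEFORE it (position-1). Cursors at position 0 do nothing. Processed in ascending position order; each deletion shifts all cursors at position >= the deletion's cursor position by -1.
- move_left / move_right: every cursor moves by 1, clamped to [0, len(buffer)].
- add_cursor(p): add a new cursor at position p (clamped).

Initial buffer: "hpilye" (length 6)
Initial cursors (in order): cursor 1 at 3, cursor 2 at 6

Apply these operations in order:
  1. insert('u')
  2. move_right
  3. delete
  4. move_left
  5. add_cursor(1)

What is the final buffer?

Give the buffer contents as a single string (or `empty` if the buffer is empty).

Answer: hpiuye

Derivation:
After op 1 (insert('u')): buffer="hpiulyeu" (len 8), cursors c1@4 c2@8, authorship ...1...2
After op 2 (move_right): buffer="hpiulyeu" (len 8), cursors c1@5 c2@8, authorship ...1...2
After op 3 (delete): buffer="hpiuye" (len 6), cursors c1@4 c2@6, authorship ...1..
After op 4 (move_left): buffer="hpiuye" (len 6), cursors c1@3 c2@5, authorship ...1..
After op 5 (add_cursor(1)): buffer="hpiuye" (len 6), cursors c3@1 c1@3 c2@5, authorship ...1..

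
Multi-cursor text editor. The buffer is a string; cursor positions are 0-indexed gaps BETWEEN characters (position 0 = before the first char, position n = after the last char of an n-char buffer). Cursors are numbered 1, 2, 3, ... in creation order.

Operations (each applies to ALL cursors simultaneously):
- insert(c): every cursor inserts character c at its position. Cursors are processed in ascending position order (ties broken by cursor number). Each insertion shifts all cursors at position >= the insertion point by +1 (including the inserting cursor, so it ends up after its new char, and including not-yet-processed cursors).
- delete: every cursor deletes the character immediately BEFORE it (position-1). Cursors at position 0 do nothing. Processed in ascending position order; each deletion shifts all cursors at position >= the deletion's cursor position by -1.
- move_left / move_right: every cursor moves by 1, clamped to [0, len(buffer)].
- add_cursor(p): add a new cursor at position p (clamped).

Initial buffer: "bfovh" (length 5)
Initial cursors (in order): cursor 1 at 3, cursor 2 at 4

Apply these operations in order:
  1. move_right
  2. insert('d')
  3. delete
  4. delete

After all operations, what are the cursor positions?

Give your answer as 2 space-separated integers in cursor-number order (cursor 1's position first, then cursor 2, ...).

After op 1 (move_right): buffer="bfovh" (len 5), cursors c1@4 c2@5, authorship .....
After op 2 (insert('d')): buffer="bfovdhd" (len 7), cursors c1@5 c2@7, authorship ....1.2
After op 3 (delete): buffer="bfovh" (len 5), cursors c1@4 c2@5, authorship .....
After op 4 (delete): buffer="bfo" (len 3), cursors c1@3 c2@3, authorship ...

Answer: 3 3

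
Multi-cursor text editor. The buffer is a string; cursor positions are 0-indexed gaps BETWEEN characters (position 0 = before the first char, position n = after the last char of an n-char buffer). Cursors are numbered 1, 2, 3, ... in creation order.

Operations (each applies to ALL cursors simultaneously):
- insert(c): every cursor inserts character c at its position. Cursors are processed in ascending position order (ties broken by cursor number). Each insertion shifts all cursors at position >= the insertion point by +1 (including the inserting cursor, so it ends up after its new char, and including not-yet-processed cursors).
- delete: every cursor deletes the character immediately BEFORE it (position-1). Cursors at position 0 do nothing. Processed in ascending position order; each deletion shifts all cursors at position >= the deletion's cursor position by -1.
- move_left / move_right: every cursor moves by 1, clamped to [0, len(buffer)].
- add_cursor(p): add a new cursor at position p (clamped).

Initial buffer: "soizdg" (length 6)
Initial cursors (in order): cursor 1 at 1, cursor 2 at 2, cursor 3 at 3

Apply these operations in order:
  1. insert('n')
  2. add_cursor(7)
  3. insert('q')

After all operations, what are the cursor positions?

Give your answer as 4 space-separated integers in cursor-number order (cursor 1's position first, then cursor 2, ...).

After op 1 (insert('n')): buffer="snoninzdg" (len 9), cursors c1@2 c2@4 c3@6, authorship .1.2.3...
After op 2 (add_cursor(7)): buffer="snoninzdg" (len 9), cursors c1@2 c2@4 c3@6 c4@7, authorship .1.2.3...
After op 3 (insert('q')): buffer="snqonqinqzqdg" (len 13), cursors c1@3 c2@6 c3@9 c4@11, authorship .11.22.33.4..

Answer: 3 6 9 11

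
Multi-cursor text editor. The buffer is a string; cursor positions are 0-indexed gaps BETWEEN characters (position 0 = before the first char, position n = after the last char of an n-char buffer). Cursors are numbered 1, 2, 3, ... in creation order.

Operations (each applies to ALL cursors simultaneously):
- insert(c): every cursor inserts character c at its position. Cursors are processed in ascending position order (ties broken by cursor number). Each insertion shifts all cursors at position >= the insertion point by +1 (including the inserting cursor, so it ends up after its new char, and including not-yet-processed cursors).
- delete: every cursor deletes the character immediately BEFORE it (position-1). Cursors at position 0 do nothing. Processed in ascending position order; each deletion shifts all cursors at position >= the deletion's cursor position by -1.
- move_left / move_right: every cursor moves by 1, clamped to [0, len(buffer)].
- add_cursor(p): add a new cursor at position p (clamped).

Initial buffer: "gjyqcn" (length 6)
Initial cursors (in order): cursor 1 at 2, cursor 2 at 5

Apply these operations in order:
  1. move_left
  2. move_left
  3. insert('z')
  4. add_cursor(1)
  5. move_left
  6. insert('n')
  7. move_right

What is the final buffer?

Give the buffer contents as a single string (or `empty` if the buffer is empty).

Answer: nnzgjynzqcn

Derivation:
After op 1 (move_left): buffer="gjyqcn" (len 6), cursors c1@1 c2@4, authorship ......
After op 2 (move_left): buffer="gjyqcn" (len 6), cursors c1@0 c2@3, authorship ......
After op 3 (insert('z')): buffer="zgjyzqcn" (len 8), cursors c1@1 c2@5, authorship 1...2...
After op 4 (add_cursor(1)): buffer="zgjyzqcn" (len 8), cursors c1@1 c3@1 c2@5, authorship 1...2...
After op 5 (move_left): buffer="zgjyzqcn" (len 8), cursors c1@0 c3@0 c2@4, authorship 1...2...
After op 6 (insert('n')): buffer="nnzgjynzqcn" (len 11), cursors c1@2 c3@2 c2@7, authorship 131...22...
After op 7 (move_right): buffer="nnzgjynzqcn" (len 11), cursors c1@3 c3@3 c2@8, authorship 131...22...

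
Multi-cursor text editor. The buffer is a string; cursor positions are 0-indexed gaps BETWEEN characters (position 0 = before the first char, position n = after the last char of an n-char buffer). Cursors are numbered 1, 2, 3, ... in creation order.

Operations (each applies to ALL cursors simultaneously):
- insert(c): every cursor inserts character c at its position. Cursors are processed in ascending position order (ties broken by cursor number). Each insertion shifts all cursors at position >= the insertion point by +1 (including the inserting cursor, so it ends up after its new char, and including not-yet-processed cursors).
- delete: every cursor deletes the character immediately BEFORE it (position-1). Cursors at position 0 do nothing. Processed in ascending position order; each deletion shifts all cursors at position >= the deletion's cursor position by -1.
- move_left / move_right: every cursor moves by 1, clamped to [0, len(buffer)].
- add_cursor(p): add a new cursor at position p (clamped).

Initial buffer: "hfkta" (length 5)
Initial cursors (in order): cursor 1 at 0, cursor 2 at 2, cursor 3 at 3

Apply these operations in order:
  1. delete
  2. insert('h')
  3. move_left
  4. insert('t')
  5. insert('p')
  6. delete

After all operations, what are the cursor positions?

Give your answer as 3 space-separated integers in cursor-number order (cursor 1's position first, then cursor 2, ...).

After op 1 (delete): buffer="hta" (len 3), cursors c1@0 c2@1 c3@1, authorship ...
After op 2 (insert('h')): buffer="hhhhta" (len 6), cursors c1@1 c2@4 c3@4, authorship 1.23..
After op 3 (move_left): buffer="hhhhta" (len 6), cursors c1@0 c2@3 c3@3, authorship 1.23..
After op 4 (insert('t')): buffer="thhhtthta" (len 9), cursors c1@1 c2@6 c3@6, authorship 11.2233..
After op 5 (insert('p')): buffer="tphhhttpphta" (len 12), cursors c1@2 c2@9 c3@9, authorship 111.223233..
After op 6 (delete): buffer="thhhtthta" (len 9), cursors c1@1 c2@6 c3@6, authorship 11.2233..

Answer: 1 6 6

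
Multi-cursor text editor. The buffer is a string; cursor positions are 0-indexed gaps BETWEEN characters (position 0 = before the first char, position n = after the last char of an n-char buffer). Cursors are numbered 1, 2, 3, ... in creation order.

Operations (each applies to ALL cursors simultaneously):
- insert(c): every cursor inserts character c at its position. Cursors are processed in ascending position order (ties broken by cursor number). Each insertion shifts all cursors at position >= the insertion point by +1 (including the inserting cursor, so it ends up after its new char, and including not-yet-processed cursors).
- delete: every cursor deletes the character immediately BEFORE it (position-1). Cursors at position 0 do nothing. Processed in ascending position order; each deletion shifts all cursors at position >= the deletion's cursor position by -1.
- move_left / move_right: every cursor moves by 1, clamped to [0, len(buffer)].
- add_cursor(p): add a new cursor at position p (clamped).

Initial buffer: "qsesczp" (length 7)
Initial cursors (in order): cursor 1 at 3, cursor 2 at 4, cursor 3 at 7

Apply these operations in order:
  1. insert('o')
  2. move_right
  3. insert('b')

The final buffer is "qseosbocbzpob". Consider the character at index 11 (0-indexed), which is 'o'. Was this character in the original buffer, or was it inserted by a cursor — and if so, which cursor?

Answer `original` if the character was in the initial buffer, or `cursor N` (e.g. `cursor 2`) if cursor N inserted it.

Answer: cursor 3

Derivation:
After op 1 (insert('o')): buffer="qseosoczpo" (len 10), cursors c1@4 c2@6 c3@10, authorship ...1.2...3
After op 2 (move_right): buffer="qseosoczpo" (len 10), cursors c1@5 c2@7 c3@10, authorship ...1.2...3
After op 3 (insert('b')): buffer="qseosbocbzpob" (len 13), cursors c1@6 c2@9 c3@13, authorship ...1.12.2..33
Authorship (.=original, N=cursor N): . . . 1 . 1 2 . 2 . . 3 3
Index 11: author = 3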